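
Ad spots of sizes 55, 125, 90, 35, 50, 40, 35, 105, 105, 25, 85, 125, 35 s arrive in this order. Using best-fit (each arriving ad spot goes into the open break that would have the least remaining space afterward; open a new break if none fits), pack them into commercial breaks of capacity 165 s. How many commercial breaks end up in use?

  55 → break 1 (new)  [load 55/165]
  125 → break 2 (new)  [load 125/165]
  90 → break 1  [load 145/165]
  35 → break 2  [load 160/165]
  50 → break 3 (new)  [load 50/165]
  40 → break 3  [load 90/165]
  35 → break 3  [load 125/165]
  105 → break 4 (new)  [load 105/165]
  105 → break 5 (new)  [load 105/165]
  25 → break 3  [load 150/165]
  85 → break 6 (new)  [load 85/165]
  125 → break 7 (new)  [load 125/165]
  35 → break 7  [load 160/165]
7 commercial breaks opened.

7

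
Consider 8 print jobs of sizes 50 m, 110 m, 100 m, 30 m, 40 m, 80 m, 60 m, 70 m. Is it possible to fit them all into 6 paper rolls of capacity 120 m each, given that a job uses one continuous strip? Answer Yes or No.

Yes

A valid assignment using 5 paper rolls:
  roll 1: 110 = 110
  roll 2: 100 = 100
  roll 3: 80 + 40 = 120
  roll 4: 70 + 50 = 120
  roll 5: 60 + 30 = 90
That uses only 5 ≤ 6, so 6 paper rolls are enough.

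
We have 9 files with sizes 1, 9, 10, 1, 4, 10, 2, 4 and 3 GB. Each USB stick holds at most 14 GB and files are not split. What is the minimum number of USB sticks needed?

Total = 10 + 10 + 9 + 4 + 4 + 3 + 2 + 1 + 1 = 44 GB.
Lower bound: ⌈44/14⌉ = 4 USB sticks.
A packing using 4 USB sticks:
  USB stick 1: 10 + 4 = 14
  USB stick 2: 10 + 4 = 14
  USB stick 3: 9 + 3 + 2 = 14
  USB stick 4: 1 + 1 = 2
This matches the lower bound, so 4 is optimal.

4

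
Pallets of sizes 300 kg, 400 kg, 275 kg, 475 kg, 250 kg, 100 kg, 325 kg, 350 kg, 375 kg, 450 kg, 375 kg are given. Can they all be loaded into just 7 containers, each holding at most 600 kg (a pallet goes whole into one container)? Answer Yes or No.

No

Total = 3675 kg; ⌈3675/600⌉ = 7.
The bound of 7 does not rule out 7, but exhaustive search shows no assignment into 7 containers of capacity 600 kg exists — the minimum is 8.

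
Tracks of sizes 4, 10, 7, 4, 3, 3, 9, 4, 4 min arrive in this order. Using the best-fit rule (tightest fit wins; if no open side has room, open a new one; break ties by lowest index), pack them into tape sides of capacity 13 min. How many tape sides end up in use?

  4 → side 1 (new)  [load 4/13]
  10 → side 2 (new)  [load 10/13]
  7 → side 1  [load 11/13]
  4 → side 3 (new)  [load 4/13]
  3 → side 2  [load 13/13]
  3 → side 3  [load 7/13]
  9 → side 4 (new)  [load 9/13]
  4 → side 4  [load 13/13]
  4 → side 3  [load 11/13]
4 tape sides opened.

4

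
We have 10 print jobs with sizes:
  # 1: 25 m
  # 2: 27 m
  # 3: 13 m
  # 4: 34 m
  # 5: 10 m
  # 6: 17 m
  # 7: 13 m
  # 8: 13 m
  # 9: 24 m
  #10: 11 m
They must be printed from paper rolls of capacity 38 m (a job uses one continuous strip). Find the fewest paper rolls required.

Total = 34 + 27 + 25 + 24 + 17 + 13 + 13 + 13 + 11 + 10 = 187 m.
Lower bound: ⌈187/38⌉ = 5 paper rolls.
A packing using 6 paper rolls:
  roll 1: 34 = 34
  roll 2: 27 + 11 = 38
  roll 3: 25 + 13 = 38
  roll 4: 24 + 13 = 37
  roll 5: 17 + 13 = 30
  roll 6: 10 = 10
No arrangement into 5 paper rolls stays within capacity, so 6 is optimal.

6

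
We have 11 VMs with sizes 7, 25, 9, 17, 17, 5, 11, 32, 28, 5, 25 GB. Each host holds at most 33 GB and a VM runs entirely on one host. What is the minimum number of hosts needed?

Total = 32 + 28 + 25 + 25 + 17 + 17 + 11 + 9 + 7 + 5 + 5 = 181 GB.
Lower bound: ⌈181/33⌉ = 6 hosts.
A packing using 6 hosts:
  host 1: 32 = 32
  host 2: 28 + 5 = 33
  host 3: 25 + 7 = 32
  host 4: 25 + 5 = 30
  host 5: 17 + 11 = 28
  host 6: 17 + 9 = 26
This matches the lower bound, so 6 is optimal.

6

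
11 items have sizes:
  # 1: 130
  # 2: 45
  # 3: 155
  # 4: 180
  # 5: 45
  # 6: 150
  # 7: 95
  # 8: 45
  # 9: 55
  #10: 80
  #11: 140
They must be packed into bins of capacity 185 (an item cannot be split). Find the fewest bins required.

7

Total = 180 + 155 + 150 + 140 + 130 + 95 + 80 + 55 + 45 + 45 + 45 = 1120.
Lower bound: ⌈1120/185⌉ = 7 bins.
A packing using 7 bins:
  bin 1: 180 = 180
  bin 2: 155 = 155
  bin 3: 150 = 150
  bin 4: 140 + 45 = 185
  bin 5: 130 + 55 = 185
  bin 6: 95 + 80 = 175
  bin 7: 45 + 45 = 90
This matches the lower bound, so 7 is optimal.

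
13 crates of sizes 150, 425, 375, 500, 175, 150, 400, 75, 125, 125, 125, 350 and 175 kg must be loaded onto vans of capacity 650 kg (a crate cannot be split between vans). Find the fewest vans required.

5

Total = 500 + 425 + 400 + 375 + 350 + 175 + 175 + 150 + 150 + 125 + 125 + 125 + 75 = 3150 kg.
Lower bound: ⌈3150/650⌉ = 5 vans.
A packing using 5 vans:
  van 1: 500 + 150 = 650
  van 2: 425 + 175 = 600
  van 3: 400 + 175 + 75 = 650
  van 4: 375 + 150 + 125 = 650
  van 5: 350 + 125 + 125 = 600
This matches the lower bound, so 5 is optimal.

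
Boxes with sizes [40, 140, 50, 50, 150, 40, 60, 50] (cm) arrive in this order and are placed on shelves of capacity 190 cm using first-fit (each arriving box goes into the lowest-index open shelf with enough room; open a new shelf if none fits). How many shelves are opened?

  40 → shelf 1 (new)  [load 40/190]
  140 → shelf 1  [load 180/190]
  50 → shelf 2 (new)  [load 50/190]
  50 → shelf 2  [load 100/190]
  150 → shelf 3 (new)  [load 150/190]
  40 → shelf 2  [load 140/190]
  60 → shelf 4 (new)  [load 60/190]
  50 → shelf 2  [load 190/190]
4 shelves opened.

4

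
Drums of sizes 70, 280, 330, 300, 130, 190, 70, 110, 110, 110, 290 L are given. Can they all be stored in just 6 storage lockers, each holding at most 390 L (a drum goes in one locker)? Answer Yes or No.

Yes

A valid assignment using 6 storage lockers:
  locker 1: 330 = 330
  locker 2: 300 + 70 = 370
  locker 3: 290 + 70 = 360
  locker 4: 280 + 110 = 390
  locker 5: 190 + 130 = 320
  locker 6: 110 + 110 = 220
Every load is within 390 L, so 6 storage lockers suffice.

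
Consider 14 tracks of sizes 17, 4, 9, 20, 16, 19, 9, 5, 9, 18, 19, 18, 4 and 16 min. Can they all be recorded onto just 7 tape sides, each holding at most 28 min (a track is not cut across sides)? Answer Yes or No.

Total = 183 min; ⌈183/28⌉ = 7.
8 tracks each exceed half the capacity and cannot share a side, forcing at least 8 tape sides.
At least 8 tape sides are required, but only 7 are allowed.

No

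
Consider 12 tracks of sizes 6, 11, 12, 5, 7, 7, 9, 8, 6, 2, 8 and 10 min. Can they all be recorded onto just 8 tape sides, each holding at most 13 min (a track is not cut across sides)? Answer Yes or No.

Yes

A valid assignment using 8 tape sides:
  side 1: 12 = 12
  side 2: 11 + 2 = 13
  side 3: 10 = 10
  side 4: 9 = 9
  side 5: 8 + 5 = 13
  side 6: 8 = 8
  side 7: 7 + 6 = 13
  side 8: 7 + 6 = 13
Every load is within 13 min, so 8 tape sides suffice.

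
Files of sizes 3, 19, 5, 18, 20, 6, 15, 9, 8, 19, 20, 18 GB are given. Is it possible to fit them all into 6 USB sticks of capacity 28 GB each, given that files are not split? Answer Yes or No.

Total = 160 GB; ⌈160/28⌉ = 6.
7 files each exceed half the capacity and cannot share a USB stick, forcing at least 7 USB sticks.
At least 7 USB sticks are required, but only 6 are allowed.

No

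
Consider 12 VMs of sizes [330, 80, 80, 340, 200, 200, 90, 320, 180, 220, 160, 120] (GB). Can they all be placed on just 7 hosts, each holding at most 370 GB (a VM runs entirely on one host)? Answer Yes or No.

Yes

A valid assignment using 7 hosts:
  host 1: 340 = 340
  host 2: 330 = 330
  host 3: 320 = 320
  host 4: 220 + 120 = 340
  host 5: 200 + 160 = 360
  host 6: 200 + 90 + 80 = 370
  host 7: 180 + 80 = 260
Every load is within 370 GB, so 7 hosts suffice.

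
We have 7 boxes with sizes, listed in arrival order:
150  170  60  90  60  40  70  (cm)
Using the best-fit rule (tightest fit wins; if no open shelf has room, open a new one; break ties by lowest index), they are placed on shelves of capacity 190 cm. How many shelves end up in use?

  150 → shelf 1 (new)  [load 150/190]
  170 → shelf 2 (new)  [load 170/190]
  60 → shelf 3 (new)  [load 60/190]
  90 → shelf 3  [load 150/190]
  60 → shelf 4 (new)  [load 60/190]
  40 → shelf 1  [load 190/190]
  70 → shelf 4  [load 130/190]
4 shelves opened.

4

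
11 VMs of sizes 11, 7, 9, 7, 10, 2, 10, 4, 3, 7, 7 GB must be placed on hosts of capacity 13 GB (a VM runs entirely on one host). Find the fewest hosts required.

8

Total = 11 + 10 + 10 + 9 + 7 + 7 + 7 + 7 + 4 + 3 + 2 = 77 GB.
Lower bound: ⌈77/13⌉ = 6 hosts.
Also, 8 VMs each exceed 13/2 GB, and no two of those can share a host, so at least 8 hosts are needed.
A packing using 8 hosts:
  host 1: 11 + 2 = 13
  host 2: 10 + 3 = 13
  host 3: 10 = 10
  host 4: 9 + 4 = 13
  host 5: 7 = 7
  host 6: 7 = 7
  host 7: 7 = 7
  host 8: 7 = 7
This matches the lower bound, so 8 is optimal.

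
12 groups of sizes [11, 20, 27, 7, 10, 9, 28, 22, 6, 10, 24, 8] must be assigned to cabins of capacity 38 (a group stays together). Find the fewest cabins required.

Total = 28 + 27 + 24 + 22 + 20 + 11 + 10 + 10 + 9 + 8 + 7 + 6 = 182.
Lower bound: ⌈182/38⌉ = 5 cabins.
A packing using 5 cabins:
  cabin 1: 28 + 10 = 38
  cabin 2: 27 + 11 = 38
  cabin 3: 24 + 10 = 34
  cabin 4: 22 + 9 + 7 = 38
  cabin 5: 20 + 8 + 6 = 34
This matches the lower bound, so 5 is optimal.

5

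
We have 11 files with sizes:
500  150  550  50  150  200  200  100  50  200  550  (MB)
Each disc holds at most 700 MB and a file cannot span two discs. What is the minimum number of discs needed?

Total = 550 + 550 + 500 + 200 + 200 + 200 + 150 + 150 + 100 + 50 + 50 = 2700 MB.
Lower bound: ⌈2700/700⌉ = 4 discs.
A packing using 4 discs:
  disc 1: 550 + 150 = 700
  disc 2: 550 + 150 = 700
  disc 3: 500 + 200 = 700
  disc 4: 200 + 200 + 100 + 50 + 50 = 600
This matches the lower bound, so 4 is optimal.

4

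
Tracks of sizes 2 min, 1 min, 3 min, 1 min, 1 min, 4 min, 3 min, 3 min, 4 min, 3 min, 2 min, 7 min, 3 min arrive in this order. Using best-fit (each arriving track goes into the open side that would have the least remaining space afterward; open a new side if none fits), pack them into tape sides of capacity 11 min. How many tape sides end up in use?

  2 → side 1 (new)  [load 2/11]
  1 → side 1  [load 3/11]
  3 → side 1  [load 6/11]
  1 → side 1  [load 7/11]
  1 → side 1  [load 8/11]
  4 → side 2 (new)  [load 4/11]
  3 → side 1  [load 11/11]
  3 → side 2  [load 7/11]
  4 → side 2  [load 11/11]
  3 → side 3 (new)  [load 3/11]
  2 → side 3  [load 5/11]
  7 → side 4 (new)  [load 7/11]
  3 → side 4  [load 10/11]
4 tape sides opened.

4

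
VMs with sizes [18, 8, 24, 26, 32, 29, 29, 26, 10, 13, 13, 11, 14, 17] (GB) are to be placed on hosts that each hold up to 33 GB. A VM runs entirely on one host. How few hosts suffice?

10

Total = 32 + 29 + 29 + 26 + 26 + 24 + 18 + 17 + 14 + 13 + 13 + 11 + 10 + 8 = 270 GB.
Lower bound: ⌈270/33⌉ = 9 hosts.
A packing using 10 hosts:
  host 1: 32 = 32
  host 2: 29 = 29
  host 3: 29 = 29
  host 4: 26 = 26
  host 5: 26 = 26
  host 6: 24 + 8 = 32
  host 7: 18 + 14 = 32
  host 8: 17 + 13 = 30
  host 9: 13 + 11 = 24
  host 10: 10 = 10
No arrangement into 9 hosts stays within capacity, so 10 is optimal.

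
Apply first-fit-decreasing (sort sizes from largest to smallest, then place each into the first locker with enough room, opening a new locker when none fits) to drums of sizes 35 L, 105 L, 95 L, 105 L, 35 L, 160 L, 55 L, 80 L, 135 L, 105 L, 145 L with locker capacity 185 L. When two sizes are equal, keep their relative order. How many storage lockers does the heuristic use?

Sorted descending: 160, 145, 135, 105, 105, 105, 95, 80, 55, 35, 35.
  160 → locker 1 (new)  [load 160/185]
  145 → locker 2 (new)  [load 145/185]
  135 → locker 3 (new)  [load 135/185]
  105 → locker 4 (new)  [load 105/185]
  105 → locker 5 (new)  [load 105/185]
  105 → locker 6 (new)  [load 105/185]
  95 → locker 7 (new)  [load 95/185]
  80 → locker 4  [load 185/185]
  55 → locker 5  [load 160/185]
  35 → locker 2  [load 180/185]
  35 → locker 3  [load 170/185]
7 storage lockers opened.

7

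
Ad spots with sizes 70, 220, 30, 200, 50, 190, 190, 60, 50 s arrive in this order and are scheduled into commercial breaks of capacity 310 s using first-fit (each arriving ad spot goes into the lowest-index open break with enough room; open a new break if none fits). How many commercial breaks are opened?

4

  70 → break 1 (new)  [load 70/310]
  220 → break 1  [load 290/310]
  30 → break 2 (new)  [load 30/310]
  200 → break 2  [load 230/310]
  50 → break 2  [load 280/310]
  190 → break 3 (new)  [load 190/310]
  190 → break 4 (new)  [load 190/310]
  60 → break 3  [load 250/310]
  50 → break 3  [load 300/310]
4 commercial breaks opened.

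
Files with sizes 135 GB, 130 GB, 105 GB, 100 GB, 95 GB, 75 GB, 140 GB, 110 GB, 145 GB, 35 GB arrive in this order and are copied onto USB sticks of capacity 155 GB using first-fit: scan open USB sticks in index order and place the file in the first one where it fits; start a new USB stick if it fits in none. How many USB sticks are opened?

  135 → USB stick 1 (new)  [load 135/155]
  130 → USB stick 2 (new)  [load 130/155]
  105 → USB stick 3 (new)  [load 105/155]
  100 → USB stick 4 (new)  [load 100/155]
  95 → USB stick 5 (new)  [load 95/155]
  75 → USB stick 6 (new)  [load 75/155]
  140 → USB stick 7 (new)  [load 140/155]
  110 → USB stick 8 (new)  [load 110/155]
  145 → USB stick 9 (new)  [load 145/155]
  35 → USB stick 3  [load 140/155]
9 USB sticks opened.

9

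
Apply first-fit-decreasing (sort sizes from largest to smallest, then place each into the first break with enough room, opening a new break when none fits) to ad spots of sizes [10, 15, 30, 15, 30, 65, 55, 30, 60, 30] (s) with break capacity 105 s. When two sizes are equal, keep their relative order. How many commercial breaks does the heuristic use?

4

Sorted descending: 65, 60, 55, 30, 30, 30, 30, 15, 15, 10.
  65 → break 1 (new)  [load 65/105]
  60 → break 2 (new)  [load 60/105]
  55 → break 3 (new)  [load 55/105]
  30 → break 1  [load 95/105]
  30 → break 2  [load 90/105]
  30 → break 3  [load 85/105]
  30 → break 4 (new)  [load 30/105]
  15 → break 2  [load 105/105]
  15 → break 3  [load 100/105]
  10 → break 1  [load 105/105]
4 commercial breaks opened.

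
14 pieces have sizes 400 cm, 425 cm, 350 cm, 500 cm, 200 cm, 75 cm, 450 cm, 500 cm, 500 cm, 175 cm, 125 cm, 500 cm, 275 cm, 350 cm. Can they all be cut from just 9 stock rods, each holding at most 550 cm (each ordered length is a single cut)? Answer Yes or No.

Total = 4825 cm; ⌈4825/550⌉ = 9.
The bound of 9 does not rule out 9, but exhaustive search shows no assignment into 9 stock rods of capacity 550 cm exists — the minimum is 10.

No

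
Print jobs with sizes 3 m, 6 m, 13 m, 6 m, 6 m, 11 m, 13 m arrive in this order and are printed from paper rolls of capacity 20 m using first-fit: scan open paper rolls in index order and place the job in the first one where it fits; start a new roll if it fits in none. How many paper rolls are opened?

  3 → roll 1 (new)  [load 3/20]
  6 → roll 1  [load 9/20]
  13 → roll 2 (new)  [load 13/20]
  6 → roll 1  [load 15/20]
  6 → roll 2  [load 19/20]
  11 → roll 3 (new)  [load 11/20]
  13 → roll 4 (new)  [load 13/20]
4 paper rolls opened.

4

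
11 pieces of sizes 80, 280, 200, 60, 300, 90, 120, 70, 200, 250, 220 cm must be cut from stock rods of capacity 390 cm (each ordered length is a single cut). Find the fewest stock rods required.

Total = 300 + 280 + 250 + 220 + 200 + 200 + 120 + 90 + 80 + 70 + 60 = 1870 cm.
Lower bound: ⌈1870/390⌉ = 5 stock rods.
Also, 6 pieces each exceed 195 cm, and no two of those can share a stock rod, so at least 6 stock rods are needed.
A packing using 6 stock rods:
  stock rod 1: 300 + 90 = 390
  stock rod 2: 280 + 80 = 360
  stock rod 3: 250 + 120 = 370
  stock rod 4: 220 + 70 + 60 = 350
  stock rod 5: 200 = 200
  stock rod 6: 200 = 200
This matches the lower bound, so 6 is optimal.

6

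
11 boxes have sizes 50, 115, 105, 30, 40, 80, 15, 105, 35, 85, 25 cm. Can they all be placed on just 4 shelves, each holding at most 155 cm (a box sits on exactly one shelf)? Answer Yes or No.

Total = 685 cm; ⌈685/155⌉ = 5.
At least 5 shelves are required, but only 4 are allowed.

No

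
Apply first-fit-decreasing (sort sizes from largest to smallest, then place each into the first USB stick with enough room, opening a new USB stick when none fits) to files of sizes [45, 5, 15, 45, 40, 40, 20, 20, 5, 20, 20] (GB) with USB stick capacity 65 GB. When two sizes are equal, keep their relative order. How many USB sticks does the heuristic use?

5

Sorted descending: 45, 45, 40, 40, 20, 20, 20, 20, 15, 5, 5.
  45 → USB stick 1 (new)  [load 45/65]
  45 → USB stick 2 (new)  [load 45/65]
  40 → USB stick 3 (new)  [load 40/65]
  40 → USB stick 4 (new)  [load 40/65]
  20 → USB stick 1  [load 65/65]
  20 → USB stick 2  [load 65/65]
  20 → USB stick 3  [load 60/65]
  20 → USB stick 4  [load 60/65]
  15 → USB stick 5 (new)  [load 15/65]
  5 → USB stick 3  [load 65/65]
  5 → USB stick 4  [load 65/65]
5 USB sticks opened.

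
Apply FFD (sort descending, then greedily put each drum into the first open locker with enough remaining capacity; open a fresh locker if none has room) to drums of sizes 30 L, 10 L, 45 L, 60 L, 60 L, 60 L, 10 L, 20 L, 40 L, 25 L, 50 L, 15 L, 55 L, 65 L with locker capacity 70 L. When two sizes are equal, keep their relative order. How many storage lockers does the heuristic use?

8

Sorted descending: 65, 60, 60, 60, 55, 50, 45, 40, 30, 25, 20, 15, 10, 10.
  65 → locker 1 (new)  [load 65/70]
  60 → locker 2 (new)  [load 60/70]
  60 → locker 3 (new)  [load 60/70]
  60 → locker 4 (new)  [load 60/70]
  55 → locker 5 (new)  [load 55/70]
  50 → locker 6 (new)  [load 50/70]
  45 → locker 7 (new)  [load 45/70]
  40 → locker 8 (new)  [load 40/70]
  30 → locker 8  [load 70/70]
  25 → locker 7  [load 70/70]
  20 → locker 6  [load 70/70]
  15 → locker 5  [load 70/70]
  10 → locker 2  [load 70/70]
  10 → locker 3  [load 70/70]
8 storage lockers opened.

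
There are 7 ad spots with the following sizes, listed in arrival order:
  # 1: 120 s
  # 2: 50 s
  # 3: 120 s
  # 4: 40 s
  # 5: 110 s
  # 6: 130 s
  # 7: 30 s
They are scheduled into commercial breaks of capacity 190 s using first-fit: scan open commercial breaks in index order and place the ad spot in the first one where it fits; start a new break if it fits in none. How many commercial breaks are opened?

  120 → break 1 (new)  [load 120/190]
  50 → break 1  [load 170/190]
  120 → break 2 (new)  [load 120/190]
  40 → break 2  [load 160/190]
  110 → break 3 (new)  [load 110/190]
  130 → break 4 (new)  [load 130/190]
  30 → break 2  [load 190/190]
4 commercial breaks opened.

4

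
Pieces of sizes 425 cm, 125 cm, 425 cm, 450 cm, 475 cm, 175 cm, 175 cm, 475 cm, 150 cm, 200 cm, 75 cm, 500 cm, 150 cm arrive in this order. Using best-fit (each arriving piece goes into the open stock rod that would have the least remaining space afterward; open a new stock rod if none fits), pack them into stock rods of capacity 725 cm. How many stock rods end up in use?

6

  425 → stock rod 1 (new)  [load 425/725]
  125 → stock rod 1  [load 550/725]
  425 → stock rod 2 (new)  [load 425/725]
  450 → stock rod 3 (new)  [load 450/725]
  475 → stock rod 4 (new)  [load 475/725]
  175 → stock rod 1  [load 725/725]
  175 → stock rod 4  [load 650/725]
  475 → stock rod 5 (new)  [load 475/725]
  150 → stock rod 5  [load 625/725]
  200 → stock rod 3  [load 650/725]
  75 → stock rod 3  [load 725/725]
  500 → stock rod 6 (new)  [load 500/725]
  150 → stock rod 6  [load 650/725]
6 stock rods opened.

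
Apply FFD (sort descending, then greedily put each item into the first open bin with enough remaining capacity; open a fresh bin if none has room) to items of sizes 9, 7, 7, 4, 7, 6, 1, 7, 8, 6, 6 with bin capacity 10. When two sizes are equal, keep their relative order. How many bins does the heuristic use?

Sorted descending: 9, 8, 7, 7, 7, 7, 6, 6, 6, 4, 1.
  9 → bin 1 (new)  [load 9/10]
  8 → bin 2 (new)  [load 8/10]
  7 → bin 3 (new)  [load 7/10]
  7 → bin 4 (new)  [load 7/10]
  7 → bin 5 (new)  [load 7/10]
  7 → bin 6 (new)  [load 7/10]
  6 → bin 7 (new)  [load 6/10]
  6 → bin 8 (new)  [load 6/10]
  6 → bin 9 (new)  [load 6/10]
  4 → bin 7  [load 10/10]
  1 → bin 1  [load 10/10]
9 bins opened.

9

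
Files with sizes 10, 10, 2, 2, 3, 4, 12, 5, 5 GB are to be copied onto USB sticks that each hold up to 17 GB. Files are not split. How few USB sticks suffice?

Total = 12 + 10 + 10 + 5 + 5 + 4 + 3 + 2 + 2 = 53 GB.
Lower bound: ⌈53/17⌉ = 4 USB sticks.
A packing using 4 USB sticks:
  USB stick 1: 12 + 5 = 17
  USB stick 2: 10 + 5 + 2 = 17
  USB stick 3: 10 + 4 + 3 = 17
  USB stick 4: 2 = 2
This matches the lower bound, so 4 is optimal.

4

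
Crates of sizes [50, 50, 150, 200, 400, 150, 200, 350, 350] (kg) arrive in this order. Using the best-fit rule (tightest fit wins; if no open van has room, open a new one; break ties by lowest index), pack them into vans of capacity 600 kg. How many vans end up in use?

  50 → van 1 (new)  [load 50/600]
  50 → van 1  [load 100/600]
  150 → van 1  [load 250/600]
  200 → van 1  [load 450/600]
  400 → van 2 (new)  [load 400/600]
  150 → van 1  [load 600/600]
  200 → van 2  [load 600/600]
  350 → van 3 (new)  [load 350/600]
  350 → van 4 (new)  [load 350/600]
4 vans opened.

4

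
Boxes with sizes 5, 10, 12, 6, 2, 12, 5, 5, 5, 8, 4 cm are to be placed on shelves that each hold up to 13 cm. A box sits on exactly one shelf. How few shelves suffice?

7

Total = 12 + 12 + 10 + 8 + 6 + 5 + 5 + 5 + 5 + 4 + 2 = 74 cm.
Lower bound: ⌈74/13⌉ = 6 shelves.
A packing using 7 shelves:
  shelf 1: 12 = 12
  shelf 2: 12 = 12
  shelf 3: 10 + 2 = 12
  shelf 4: 8 + 5 = 13
  shelf 5: 6 + 5 = 11
  shelf 6: 5 + 5 = 10
  shelf 7: 4 = 4
No arrangement into 6 shelves stays within capacity, so 7 is optimal.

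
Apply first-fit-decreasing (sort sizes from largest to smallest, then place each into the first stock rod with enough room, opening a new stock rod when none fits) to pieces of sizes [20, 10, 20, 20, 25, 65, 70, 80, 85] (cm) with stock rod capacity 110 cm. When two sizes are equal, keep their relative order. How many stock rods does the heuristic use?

Sorted descending: 85, 80, 70, 65, 25, 20, 20, 20, 10.
  85 → stock rod 1 (new)  [load 85/110]
  80 → stock rod 2 (new)  [load 80/110]
  70 → stock rod 3 (new)  [load 70/110]
  65 → stock rod 4 (new)  [load 65/110]
  25 → stock rod 1  [load 110/110]
  20 → stock rod 2  [load 100/110]
  20 → stock rod 3  [load 90/110]
  20 → stock rod 3  [load 110/110]
  10 → stock rod 2  [load 110/110]
4 stock rods opened.

4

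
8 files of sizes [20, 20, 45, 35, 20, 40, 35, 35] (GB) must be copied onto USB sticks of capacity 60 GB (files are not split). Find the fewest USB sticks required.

Total = 45 + 40 + 35 + 35 + 35 + 20 + 20 + 20 = 250 GB.
Lower bound: ⌈250/60⌉ = 5 USB sticks.
A packing using 5 USB sticks:
  USB stick 1: 45 = 45
  USB stick 2: 40 + 20 = 60
  USB stick 3: 35 + 20 = 55
  USB stick 4: 35 + 20 = 55
  USB stick 5: 35 = 35
This matches the lower bound, so 5 is optimal.

5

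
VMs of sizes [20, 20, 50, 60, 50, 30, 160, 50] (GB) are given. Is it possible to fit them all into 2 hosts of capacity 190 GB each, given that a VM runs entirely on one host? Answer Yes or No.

No

Total = 440 GB; ⌈440/190⌉ = 3.
At least 3 hosts are required, but only 2 are allowed.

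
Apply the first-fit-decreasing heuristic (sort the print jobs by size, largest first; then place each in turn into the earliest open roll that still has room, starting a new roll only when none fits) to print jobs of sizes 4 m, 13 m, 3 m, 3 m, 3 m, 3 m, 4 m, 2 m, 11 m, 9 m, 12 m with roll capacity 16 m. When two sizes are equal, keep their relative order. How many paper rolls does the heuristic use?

5

Sorted descending: 13, 12, 11, 9, 4, 4, 3, 3, 3, 3, 2.
  13 → roll 1 (new)  [load 13/16]
  12 → roll 2 (new)  [load 12/16]
  11 → roll 3 (new)  [load 11/16]
  9 → roll 4 (new)  [load 9/16]
  4 → roll 2  [load 16/16]
  4 → roll 3  [load 15/16]
  3 → roll 1  [load 16/16]
  3 → roll 4  [load 12/16]
  3 → roll 4  [load 15/16]
  3 → roll 5 (new)  [load 3/16]
  2 → roll 5  [load 5/16]
5 paper rolls opened.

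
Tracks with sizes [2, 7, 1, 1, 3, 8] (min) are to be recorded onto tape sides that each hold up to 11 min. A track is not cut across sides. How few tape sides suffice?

Total = 8 + 7 + 3 + 2 + 1 + 1 = 22 min.
Lower bound: ⌈22/11⌉ = 2 tape sides.
A packing using 2 tape sides:
  side 1: 8 + 3 = 11
  side 2: 7 + 2 + 1 + 1 = 11
This matches the lower bound, so 2 is optimal.

2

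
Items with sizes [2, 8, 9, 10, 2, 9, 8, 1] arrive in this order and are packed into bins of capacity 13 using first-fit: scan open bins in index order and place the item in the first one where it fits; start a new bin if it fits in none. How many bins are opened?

5

  2 → bin 1 (new)  [load 2/13]
  8 → bin 1  [load 10/13]
  9 → bin 2 (new)  [load 9/13]
  10 → bin 3 (new)  [load 10/13]
  2 → bin 1  [load 12/13]
  9 → bin 4 (new)  [load 9/13]
  8 → bin 5 (new)  [load 8/13]
  1 → bin 1  [load 13/13]
5 bins opened.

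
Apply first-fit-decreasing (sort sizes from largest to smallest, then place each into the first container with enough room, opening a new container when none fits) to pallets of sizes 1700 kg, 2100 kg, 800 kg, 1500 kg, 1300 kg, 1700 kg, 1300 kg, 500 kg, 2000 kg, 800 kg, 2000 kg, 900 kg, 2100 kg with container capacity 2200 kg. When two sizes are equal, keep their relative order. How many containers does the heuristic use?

Sorted descending: 2100, 2100, 2000, 2000, 1700, 1700, 1500, 1300, 1300, 900, 800, 800, 500.
  2100 → container 1 (new)  [load 2100/2200]
  2100 → container 2 (new)  [load 2100/2200]
  2000 → container 3 (new)  [load 2000/2200]
  2000 → container 4 (new)  [load 2000/2200]
  1700 → container 5 (new)  [load 1700/2200]
  1700 → container 6 (new)  [load 1700/2200]
  1500 → container 7 (new)  [load 1500/2200]
  1300 → container 8 (new)  [load 1300/2200]
  1300 → container 9 (new)  [load 1300/2200]
  900 → container 8  [load 2200/2200]
  800 → container 9  [load 2100/2200]
  800 → container 10 (new)  [load 800/2200]
  500 → container 5  [load 2200/2200]
10 containers opened.

10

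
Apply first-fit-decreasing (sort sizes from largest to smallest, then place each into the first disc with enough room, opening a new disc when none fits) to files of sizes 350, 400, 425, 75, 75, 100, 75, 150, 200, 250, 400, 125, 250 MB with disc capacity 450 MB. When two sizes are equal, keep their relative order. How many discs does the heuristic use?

Sorted descending: 425, 400, 400, 350, 250, 250, 200, 150, 125, 100, 75, 75, 75.
  425 → disc 1 (new)  [load 425/450]
  400 → disc 2 (new)  [load 400/450]
  400 → disc 3 (new)  [load 400/450]
  350 → disc 4 (new)  [load 350/450]
  250 → disc 5 (new)  [load 250/450]
  250 → disc 6 (new)  [load 250/450]
  200 → disc 5  [load 450/450]
  150 → disc 6  [load 400/450]
  125 → disc 7 (new)  [load 125/450]
  100 → disc 4  [load 450/450]
  75 → disc 7  [load 200/450]
  75 → disc 7  [load 275/450]
  75 → disc 7  [load 350/450]
7 discs opened.

7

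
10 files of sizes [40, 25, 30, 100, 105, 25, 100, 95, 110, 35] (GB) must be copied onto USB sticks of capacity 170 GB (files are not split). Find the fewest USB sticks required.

Total = 110 + 105 + 100 + 100 + 95 + 40 + 35 + 30 + 25 + 25 = 665 GB.
Lower bound: ⌈665/170⌉ = 4 USB sticks.
Also, 5 files each exceed 85 GB, and no two of those can share a USB stick, so at least 5 USB sticks are needed.
A packing using 5 USB sticks:
  USB stick 1: 110 + 40 = 150
  USB stick 2: 105 + 35 + 30 = 170
  USB stick 3: 100 + 25 + 25 = 150
  USB stick 4: 100 = 100
  USB stick 5: 95 = 95
This matches the lower bound, so 5 is optimal.

5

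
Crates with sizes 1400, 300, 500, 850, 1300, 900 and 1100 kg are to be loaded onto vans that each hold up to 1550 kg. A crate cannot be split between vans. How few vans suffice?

Total = 1400 + 1300 + 1100 + 900 + 850 + 500 + 300 = 6350 kg.
Lower bound: ⌈6350/1550⌉ = 5 vans.
A packing using 5 vans:
  van 1: 1400 = 1400
  van 2: 1300 = 1300
  van 3: 1100 + 300 = 1400
  van 4: 900 + 500 = 1400
  van 5: 850 = 850
This matches the lower bound, so 5 is optimal.

5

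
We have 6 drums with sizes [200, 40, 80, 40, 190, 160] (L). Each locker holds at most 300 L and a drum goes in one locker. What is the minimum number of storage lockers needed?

3

Total = 200 + 190 + 160 + 80 + 40 + 40 = 710 L.
Lower bound: ⌈710/300⌉ = 3 storage lockers.
A packing using 3 storage lockers:
  locker 1: 200 + 80 = 280
  locker 2: 190 + 40 + 40 = 270
  locker 3: 160 = 160
This matches the lower bound, so 3 is optimal.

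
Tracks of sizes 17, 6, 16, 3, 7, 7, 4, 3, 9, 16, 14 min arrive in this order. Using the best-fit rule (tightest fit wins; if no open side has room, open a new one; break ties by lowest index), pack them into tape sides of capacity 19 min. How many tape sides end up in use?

6

  17 → side 1 (new)  [load 17/19]
  6 → side 2 (new)  [load 6/19]
  16 → side 3 (new)  [load 16/19]
  3 → side 3  [load 19/19]
  7 → side 2  [load 13/19]
  7 → side 4 (new)  [load 7/19]
  4 → side 2  [load 17/19]
  3 → side 4  [load 10/19]
  9 → side 4  [load 19/19]
  16 → side 5 (new)  [load 16/19]
  14 → side 6 (new)  [load 14/19]
6 tape sides opened.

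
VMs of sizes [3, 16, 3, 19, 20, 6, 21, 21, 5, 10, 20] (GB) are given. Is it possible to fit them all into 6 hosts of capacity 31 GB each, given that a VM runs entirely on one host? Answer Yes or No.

A valid assignment using 6 hosts:
  host 1: 21 + 10 = 31
  host 2: 21 + 6 + 3 = 30
  host 3: 20 + 5 + 3 = 28
  host 4: 20 = 20
  host 5: 19 = 19
  host 6: 16 = 16
Every load is within 31 GB, so 6 hosts suffice.

Yes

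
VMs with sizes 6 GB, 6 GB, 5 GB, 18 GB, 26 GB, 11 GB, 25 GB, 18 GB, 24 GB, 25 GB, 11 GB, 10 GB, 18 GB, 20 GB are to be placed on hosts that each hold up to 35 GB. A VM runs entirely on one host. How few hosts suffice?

Total = 26 + 25 + 25 + 24 + 20 + 18 + 18 + 18 + 11 + 11 + 10 + 6 + 6 + 5 = 223 GB.
Lower bound: ⌈223/35⌉ = 7 hosts.
Also, 8 VMs each exceed 35/2 GB, and no two of those can share a host, so at least 8 hosts are needed.
A packing using 8 hosts:
  host 1: 26 + 6 = 32
  host 2: 25 + 10 = 35
  host 3: 25 + 6 = 31
  host 4: 24 + 11 = 35
  host 5: 20 + 11 = 31
  host 6: 18 + 5 = 23
  host 7: 18 = 18
  host 8: 18 = 18
This matches the lower bound, so 8 is optimal.

8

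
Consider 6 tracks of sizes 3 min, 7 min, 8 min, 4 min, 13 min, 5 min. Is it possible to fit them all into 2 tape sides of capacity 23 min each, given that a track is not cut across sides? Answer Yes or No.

Yes

A valid assignment using 2 tape sides:
  side 1: 13 + 8 = 21
  side 2: 7 + 5 + 4 + 3 = 19
Every load is within 23 min, so 2 tape sides suffice.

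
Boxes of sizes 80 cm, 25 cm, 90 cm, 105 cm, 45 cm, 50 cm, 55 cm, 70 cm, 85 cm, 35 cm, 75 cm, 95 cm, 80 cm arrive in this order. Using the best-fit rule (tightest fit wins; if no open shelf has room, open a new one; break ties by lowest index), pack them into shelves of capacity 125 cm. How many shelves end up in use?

9

  80 → shelf 1 (new)  [load 80/125]
  25 → shelf 1  [load 105/125]
  90 → shelf 2 (new)  [load 90/125]
  105 → shelf 3 (new)  [load 105/125]
  45 → shelf 4 (new)  [load 45/125]
  50 → shelf 4  [load 95/125]
  55 → shelf 5 (new)  [load 55/125]
  70 → shelf 5  [load 125/125]
  85 → shelf 6 (new)  [load 85/125]
  35 → shelf 2  [load 125/125]
  75 → shelf 7 (new)  [load 75/125]
  95 → shelf 8 (new)  [load 95/125]
  80 → shelf 9 (new)  [load 80/125]
9 shelves opened.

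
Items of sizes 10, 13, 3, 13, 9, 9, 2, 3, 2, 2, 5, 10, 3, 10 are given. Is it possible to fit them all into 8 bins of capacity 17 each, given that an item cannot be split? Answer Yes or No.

Yes

A valid assignment using 7 bins:
  bin 1: 13 + 3 = 16
  bin 2: 13 + 3 = 16
  bin 3: 10 + 5 + 2 = 17
  bin 4: 10 + 3 + 2 + 2 = 17
  bin 5: 10 = 10
  bin 6: 9 = 9
  bin 7: 9 = 9
That uses only 7 ≤ 8, so 8 bins are enough.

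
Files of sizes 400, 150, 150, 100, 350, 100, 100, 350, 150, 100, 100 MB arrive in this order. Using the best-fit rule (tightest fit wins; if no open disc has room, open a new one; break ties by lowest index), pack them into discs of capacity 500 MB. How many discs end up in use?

  400 → disc 1 (new)  [load 400/500]
  150 → disc 2 (new)  [load 150/500]
  150 → disc 2  [load 300/500]
  100 → disc 1  [load 500/500]
  350 → disc 3 (new)  [load 350/500]
  100 → disc 3  [load 450/500]
  100 → disc 2  [load 400/500]
  350 → disc 4 (new)  [load 350/500]
  150 → disc 4  [load 500/500]
  100 → disc 2  [load 500/500]
  100 → disc 5 (new)  [load 100/500]
5 discs opened.

5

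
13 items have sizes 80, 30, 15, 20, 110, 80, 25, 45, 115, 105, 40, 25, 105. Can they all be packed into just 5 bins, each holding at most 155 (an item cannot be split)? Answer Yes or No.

No

Total = 795; ⌈795/155⌉ = 6.
At least 6 bins are required, but only 5 are allowed.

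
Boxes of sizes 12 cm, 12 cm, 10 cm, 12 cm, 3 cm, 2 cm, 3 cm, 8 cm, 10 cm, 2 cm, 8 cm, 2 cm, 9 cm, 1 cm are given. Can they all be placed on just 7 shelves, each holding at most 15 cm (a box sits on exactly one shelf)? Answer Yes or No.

Total = 94 cm; ⌈94/15⌉ = 7.
8 boxes each exceed half the capacity and cannot share a shelf, forcing at least 8 shelves.
At least 8 shelves are required, but only 7 are allowed.

No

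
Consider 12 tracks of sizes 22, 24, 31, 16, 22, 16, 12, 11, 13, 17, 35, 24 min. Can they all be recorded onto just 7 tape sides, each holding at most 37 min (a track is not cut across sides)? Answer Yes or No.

No

Total = 243 min; ⌈243/37⌉ = 7.
The bound of 7 does not rule out 7, but exhaustive search shows no assignment into 7 tape sides of capacity 37 min exists — the minimum is 8.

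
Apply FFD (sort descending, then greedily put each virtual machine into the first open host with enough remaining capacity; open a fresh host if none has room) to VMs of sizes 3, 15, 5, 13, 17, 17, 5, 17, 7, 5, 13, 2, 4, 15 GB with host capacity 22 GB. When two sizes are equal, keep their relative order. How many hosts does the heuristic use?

7

Sorted descending: 17, 17, 17, 15, 15, 13, 13, 7, 5, 5, 5, 4, 3, 2.
  17 → host 1 (new)  [load 17/22]
  17 → host 2 (new)  [load 17/22]
  17 → host 3 (new)  [load 17/22]
  15 → host 4 (new)  [load 15/22]
  15 → host 5 (new)  [load 15/22]
  13 → host 6 (new)  [load 13/22]
  13 → host 7 (new)  [load 13/22]
  7 → host 4  [load 22/22]
  5 → host 1  [load 22/22]
  5 → host 2  [load 22/22]
  5 → host 3  [load 22/22]
  4 → host 5  [load 19/22]
  3 → host 5  [load 22/22]
  2 → host 6  [load 15/22]
7 hosts opened.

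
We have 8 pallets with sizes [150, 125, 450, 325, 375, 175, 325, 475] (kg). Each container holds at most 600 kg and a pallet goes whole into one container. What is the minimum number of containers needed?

Total = 475 + 450 + 375 + 325 + 325 + 175 + 150 + 125 = 2400 kg.
Lower bound: ⌈2400/600⌉ = 4 containers.
Also, 5 pallets each exceed 300 kg, and no two of those can share a container, so at least 5 containers are needed.
A packing using 5 containers:
  container 1: 475 + 125 = 600
  container 2: 450 + 150 = 600
  container 3: 375 + 175 = 550
  container 4: 325 = 325
  container 5: 325 = 325
This matches the lower bound, so 5 is optimal.

5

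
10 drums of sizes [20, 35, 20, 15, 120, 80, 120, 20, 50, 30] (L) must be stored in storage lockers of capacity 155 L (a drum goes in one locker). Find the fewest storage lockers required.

4

Total = 120 + 120 + 80 + 50 + 35 + 30 + 20 + 20 + 20 + 15 = 510 L.
Lower bound: ⌈510/155⌉ = 4 storage lockers.
A packing using 4 storage lockers:
  locker 1: 120 + 35 = 155
  locker 2: 120 + 30 = 150
  locker 3: 80 + 50 + 20 = 150
  locker 4: 20 + 20 + 15 = 55
This matches the lower bound, so 4 is optimal.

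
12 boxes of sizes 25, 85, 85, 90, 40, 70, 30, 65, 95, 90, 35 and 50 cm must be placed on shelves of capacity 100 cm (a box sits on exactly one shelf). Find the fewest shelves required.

Total = 95 + 90 + 90 + 85 + 85 + 70 + 65 + 50 + 40 + 35 + 30 + 25 = 760 cm.
Lower bound: ⌈760/100⌉ = 8 shelves.
A packing using 9 shelves:
  shelf 1: 95 = 95
  shelf 2: 90 = 90
  shelf 3: 90 = 90
  shelf 4: 85 = 85
  shelf 5: 85 = 85
  shelf 6: 70 + 30 = 100
  shelf 7: 65 + 35 = 100
  shelf 8: 50 + 40 = 90
  shelf 9: 25 = 25
No arrangement into 8 shelves stays within capacity, so 9 is optimal.

9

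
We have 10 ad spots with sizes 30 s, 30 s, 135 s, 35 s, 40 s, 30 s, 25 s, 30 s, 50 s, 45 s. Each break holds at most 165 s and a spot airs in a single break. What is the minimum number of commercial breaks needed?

3

Total = 135 + 50 + 45 + 40 + 35 + 30 + 30 + 30 + 30 + 25 = 450 s.
Lower bound: ⌈450/165⌉ = 3 commercial breaks.
A packing using 3 commercial breaks:
  break 1: 135 + 30 = 165
  break 2: 50 + 45 + 40 + 30 = 165
  break 3: 35 + 30 + 30 + 25 = 120
This matches the lower bound, so 3 is optimal.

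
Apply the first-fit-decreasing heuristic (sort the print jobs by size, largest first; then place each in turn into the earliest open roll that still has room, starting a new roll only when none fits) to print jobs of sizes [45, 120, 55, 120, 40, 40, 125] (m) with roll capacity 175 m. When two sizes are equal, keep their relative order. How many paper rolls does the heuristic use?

Sorted descending: 125, 120, 120, 55, 45, 40, 40.
  125 → roll 1 (new)  [load 125/175]
  120 → roll 2 (new)  [load 120/175]
  120 → roll 3 (new)  [load 120/175]
  55 → roll 2  [load 175/175]
  45 → roll 1  [load 170/175]
  40 → roll 3  [load 160/175]
  40 → roll 4 (new)  [load 40/175]
4 paper rolls opened.

4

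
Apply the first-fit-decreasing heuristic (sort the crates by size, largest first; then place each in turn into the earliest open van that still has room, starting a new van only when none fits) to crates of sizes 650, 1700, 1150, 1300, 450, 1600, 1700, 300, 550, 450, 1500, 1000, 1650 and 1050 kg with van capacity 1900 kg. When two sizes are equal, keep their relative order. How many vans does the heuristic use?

Sorted descending: 1700, 1700, 1650, 1600, 1500, 1300, 1150, 1050, 1000, 650, 550, 450, 450, 300.
  1700 → van 1 (new)  [load 1700/1900]
  1700 → van 2 (new)  [load 1700/1900]
  1650 → van 3 (new)  [load 1650/1900]
  1600 → van 4 (new)  [load 1600/1900]
  1500 → van 5 (new)  [load 1500/1900]
  1300 → van 6 (new)  [load 1300/1900]
  1150 → van 7 (new)  [load 1150/1900]
  1050 → van 8 (new)  [load 1050/1900]
  1000 → van 9 (new)  [load 1000/1900]
  650 → van 7  [load 1800/1900]
  550 → van 6  [load 1850/1900]
  450 → van 8  [load 1500/1900]
  450 → van 9  [load 1450/1900]
  300 → van 4  [load 1900/1900]
9 vans opened.

9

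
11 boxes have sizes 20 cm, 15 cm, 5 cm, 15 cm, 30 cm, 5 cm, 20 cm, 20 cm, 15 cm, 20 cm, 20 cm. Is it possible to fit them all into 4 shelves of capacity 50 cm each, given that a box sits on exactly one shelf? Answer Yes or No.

Yes

A valid assignment using 4 shelves:
  shelf 1: 30 + 20 = 50
  shelf 2: 20 + 20 + 5 + 5 = 50
  shelf 3: 20 + 20 = 40
  shelf 4: 15 + 15 + 15 = 45
Every load is within 50 cm, so 4 shelves suffice.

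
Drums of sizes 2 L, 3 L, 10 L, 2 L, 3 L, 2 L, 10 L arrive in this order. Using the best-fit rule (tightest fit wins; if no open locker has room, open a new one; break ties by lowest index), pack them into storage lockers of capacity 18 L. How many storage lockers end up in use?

  2 → locker 1 (new)  [load 2/18]
  3 → locker 1  [load 5/18]
  10 → locker 1  [load 15/18]
  2 → locker 1  [load 17/18]
  3 → locker 2 (new)  [load 3/18]
  2 → locker 2  [load 5/18]
  10 → locker 2  [load 15/18]
2 storage lockers opened.

2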